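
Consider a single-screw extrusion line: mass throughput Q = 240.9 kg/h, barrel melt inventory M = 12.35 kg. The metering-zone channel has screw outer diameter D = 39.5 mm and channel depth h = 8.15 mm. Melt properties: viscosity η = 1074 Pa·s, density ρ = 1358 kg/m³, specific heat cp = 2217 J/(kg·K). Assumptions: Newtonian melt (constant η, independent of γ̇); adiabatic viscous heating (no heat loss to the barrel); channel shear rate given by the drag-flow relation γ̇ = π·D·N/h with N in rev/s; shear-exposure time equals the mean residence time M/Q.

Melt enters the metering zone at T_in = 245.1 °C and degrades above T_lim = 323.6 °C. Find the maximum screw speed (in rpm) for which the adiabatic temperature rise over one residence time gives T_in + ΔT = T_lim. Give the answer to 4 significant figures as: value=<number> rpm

value=136.1 rpm

Convert throughput: Q = 240.9 kg/h = 240.9/3600 = 0.0669167 kg/s
t_res = M / Q_s = 12.35 ÷ 0.0669167 = 184.558 s
Convert to metres: D = 0.0395 m, h = 0.00815 m
ΔT_a = T_lim − T_in = 323.6 − 245.1 = 78.5 K
γ̇_max² = ΔT_a·ρ·cp / (η·t_res) = [78.5 × 1358 × 2217] / [1074 × 184.558] = 1192.33 s⁻²
γ̇_max = sqrt(1192.33) = 34.5302 s⁻¹
Solve γ̇ = πDN/h for N: N_max = γ̇_max·h/(π·D) = 34.5302 × 0.00815 / (π × 0.0395) = 2.26783 rev/s = 136.07 rpm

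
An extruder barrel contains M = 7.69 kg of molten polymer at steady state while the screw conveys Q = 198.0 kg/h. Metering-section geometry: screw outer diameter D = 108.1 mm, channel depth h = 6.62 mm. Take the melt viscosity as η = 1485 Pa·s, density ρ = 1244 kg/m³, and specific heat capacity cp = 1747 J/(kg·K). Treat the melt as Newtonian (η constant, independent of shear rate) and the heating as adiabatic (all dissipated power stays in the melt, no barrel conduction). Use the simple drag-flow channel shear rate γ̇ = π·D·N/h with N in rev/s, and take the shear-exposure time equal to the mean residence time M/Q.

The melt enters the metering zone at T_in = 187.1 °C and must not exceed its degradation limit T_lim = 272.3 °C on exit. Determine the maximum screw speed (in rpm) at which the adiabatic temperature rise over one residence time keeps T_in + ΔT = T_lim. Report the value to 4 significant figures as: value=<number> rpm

value=34.93 rpm

Convert throughput: Q = 198.0 kg/h = 198.0/3600 = 0.055 kg/s
t_res = M / Q_s = 7.69 ÷ 0.055 = 139.818 s
D = 108.1 mm = 0.1081 m;  h = 6.62 mm = 0.00662 m
ΔT_a = T_lim − T_in = 272.3 °C − 187.1 °C = 85.2 K
Invert ΔT = ηγ̇²t_res/(ρcp) for γ̇: γ̇_max² = ΔT_a ρ cp / (η t_res) = 85.2·1244·1747 / (1485·139.818) = 891.79 s⁻²
γ̇_max = √891.79 = 29.8629 s⁻¹
N_max = γ̇_max·h / (π·D) = 29.8629 · 0.00662 / (π · 0.1081) = 0.582122 rev/s = 34.9273 rpm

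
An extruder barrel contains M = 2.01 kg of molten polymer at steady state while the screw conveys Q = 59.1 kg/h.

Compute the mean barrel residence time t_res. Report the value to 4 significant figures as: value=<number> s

value=122.4 s

Convert throughput: Q = 59.1 kg/h = 59.1/3600 = 0.0164167 kg/s
t_res = M / Q_s = 2.01 / 0.0164167 = 122.437 s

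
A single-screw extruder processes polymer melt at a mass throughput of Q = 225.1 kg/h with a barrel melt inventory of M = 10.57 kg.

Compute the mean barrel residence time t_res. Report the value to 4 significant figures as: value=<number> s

Convert throughput: Q = 225.1 kg/h = 225.1/3600 = 0.0625278 kg/s
Mean residence time: t_res = M/Q_s = 10.57 kg / 0.0625278 kg/s = 169.045 s

value=169.0 s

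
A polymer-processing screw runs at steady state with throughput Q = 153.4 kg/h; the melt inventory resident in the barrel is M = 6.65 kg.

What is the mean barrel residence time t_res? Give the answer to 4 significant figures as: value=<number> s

value=156.1 s

Throughput in SI: Q_s = 153.4 kg/h ÷ 3600 s/h = 0.0426111 kg/s
t_res = M / Q_s = 6.65 ÷ 0.0426111 = 156.063 s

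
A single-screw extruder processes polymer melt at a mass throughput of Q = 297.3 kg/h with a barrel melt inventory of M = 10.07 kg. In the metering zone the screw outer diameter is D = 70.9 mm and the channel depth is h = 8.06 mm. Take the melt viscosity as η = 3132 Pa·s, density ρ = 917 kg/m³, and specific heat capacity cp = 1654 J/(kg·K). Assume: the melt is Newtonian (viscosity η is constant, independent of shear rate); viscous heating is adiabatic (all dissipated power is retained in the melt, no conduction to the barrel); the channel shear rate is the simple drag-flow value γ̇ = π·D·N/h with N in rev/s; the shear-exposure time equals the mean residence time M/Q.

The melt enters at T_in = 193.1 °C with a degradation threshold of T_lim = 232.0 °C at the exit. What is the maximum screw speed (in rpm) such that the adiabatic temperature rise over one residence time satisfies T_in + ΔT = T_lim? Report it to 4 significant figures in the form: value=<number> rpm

value=26.99 rpm

Throughput in SI: Q_s = 297.3 kg/h ÷ 3600 s/h = 0.0825833 kg/s
t_res = M / Q_s = 10.07 / 0.0825833 = 121.937 s
D = 70.9 mm = 0.0709 m;  h = 8.06 mm = 0.00806 m
Allowable rise: ΔT_a = T_lim − T_in = 232.0 − 193.1 = 38.9 K
Invert ΔT = ηγ̇²t_res/(ρcp) for γ̇: γ̇_max² = ΔT_a ρ cp / (η t_res) = 38.9·917·1654 / (3132·121.937) = 154.488 s⁻²
γ̇_max = √154.488 = 12.4293 s⁻¹
N_max = γ̇_max h / (πD) = 12.4293·0.00806/(π·0.0709) = 0.449766 rev/s → ×60 = 26.986 rpm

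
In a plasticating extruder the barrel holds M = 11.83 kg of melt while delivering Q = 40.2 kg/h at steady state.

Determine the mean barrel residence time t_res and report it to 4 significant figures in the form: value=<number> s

Throughput in SI: Q_s = 40.2 kg/h ÷ 3600 s/h = 0.0111667 kg/s
t_res = M / Q_s = 11.83 ÷ 0.0111667 = 1059.4 s

value=1059. s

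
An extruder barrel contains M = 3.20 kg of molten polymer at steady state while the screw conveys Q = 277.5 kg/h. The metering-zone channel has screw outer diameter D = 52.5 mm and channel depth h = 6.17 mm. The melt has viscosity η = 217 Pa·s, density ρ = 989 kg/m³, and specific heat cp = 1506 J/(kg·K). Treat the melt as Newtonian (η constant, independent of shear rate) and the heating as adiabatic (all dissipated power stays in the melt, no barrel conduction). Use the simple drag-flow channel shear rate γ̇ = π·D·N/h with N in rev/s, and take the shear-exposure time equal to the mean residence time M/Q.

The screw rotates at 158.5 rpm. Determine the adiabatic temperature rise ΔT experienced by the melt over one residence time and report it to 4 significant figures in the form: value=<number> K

value=30.16 K

Throughput in SI: Q_s = 277.5 kg/h ÷ 3600 s/h = 0.0770833 kg/s
Mean residence time: t_res = M/Q_s = 3.20 kg / 0.0770833 kg/s = 41.5135 s
D = 52.5 mm = 0.0525 m;  h = 6.17 mm = 0.00617 m;  N = 158.5 rpm / 60 = 2.64167 rev/s
Shear rate: γ̇ = πDN/h = π·0.0525·2.64167/0.00617 = 70.6158 s⁻¹
Adiabatic rise: ΔT = η γ̇² t_res / (ρ cp) = 217·(70.6158)²·41.5135 / (989·1506) = 30.16 K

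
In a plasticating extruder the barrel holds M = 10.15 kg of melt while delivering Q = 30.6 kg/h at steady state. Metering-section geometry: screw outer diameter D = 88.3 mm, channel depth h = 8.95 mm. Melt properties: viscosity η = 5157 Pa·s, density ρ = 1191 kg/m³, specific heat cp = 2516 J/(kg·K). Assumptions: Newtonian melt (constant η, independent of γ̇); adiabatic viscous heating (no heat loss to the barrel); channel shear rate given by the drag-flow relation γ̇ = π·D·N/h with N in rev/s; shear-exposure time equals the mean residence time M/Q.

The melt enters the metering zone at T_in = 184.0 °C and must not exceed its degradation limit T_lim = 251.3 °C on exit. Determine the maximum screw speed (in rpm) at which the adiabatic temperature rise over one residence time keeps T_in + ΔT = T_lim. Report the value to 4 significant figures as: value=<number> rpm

value=11.08 rpm

Convert throughput: Q = 30.6 kg/h = 30.6/3600 = 0.0085 kg/s
t_res = M / Q_s = 10.15 ÷ 0.0085 = 1194.12 s
Convert to metres: D = 0.0883 m, h = 0.00895 m
ΔT_a = T_lim − T_in = 251.3 °C − 184.0 °C = 67.3 K
γ̇_max² = ΔT_a·ρ·cp/(η·t_res) = 67.3·1191·2516/(5157·1194.12) = 32.7486 s⁻²
Take the square root: γ̇_max = √(32.7486) = 5.72264 s⁻¹
N_max = γ̇_max·h / (π·D) = 5.72264 · 0.00895 / (π · 0.0883) = 0.184633 rev/s = 11.078 rpm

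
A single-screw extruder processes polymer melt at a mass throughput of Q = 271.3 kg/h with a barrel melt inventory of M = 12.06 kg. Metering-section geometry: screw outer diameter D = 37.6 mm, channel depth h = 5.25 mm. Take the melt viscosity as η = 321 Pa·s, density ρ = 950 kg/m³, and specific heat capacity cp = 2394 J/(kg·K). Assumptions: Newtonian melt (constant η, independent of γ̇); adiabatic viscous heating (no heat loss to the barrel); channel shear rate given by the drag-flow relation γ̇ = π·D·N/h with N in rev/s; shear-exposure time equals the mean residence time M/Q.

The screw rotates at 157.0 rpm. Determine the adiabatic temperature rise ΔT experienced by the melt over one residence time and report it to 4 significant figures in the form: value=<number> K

value=78.29 K

Q_s = Q / 3600 = 271.3 / 3600 = 0.0753611 kg/s
t_res = M / Q_s = 12.06 ÷ 0.0753611 = 160.029 s
D = 37.6 mm = 0.0376 m;  h = 5.25 mm = 0.00525 m;  N = 157.0 rpm / 60 = 2.61667 rev/s
Shear rate: γ̇ = πDN/h = π·0.0376·2.61667/0.00525 = 58.8744 s⁻¹
ΔT = η·γ̇²·t_res/(ρ·cp) = [321 × 58.8744² × 160.029] / [950 × 2394] = 78.2908 K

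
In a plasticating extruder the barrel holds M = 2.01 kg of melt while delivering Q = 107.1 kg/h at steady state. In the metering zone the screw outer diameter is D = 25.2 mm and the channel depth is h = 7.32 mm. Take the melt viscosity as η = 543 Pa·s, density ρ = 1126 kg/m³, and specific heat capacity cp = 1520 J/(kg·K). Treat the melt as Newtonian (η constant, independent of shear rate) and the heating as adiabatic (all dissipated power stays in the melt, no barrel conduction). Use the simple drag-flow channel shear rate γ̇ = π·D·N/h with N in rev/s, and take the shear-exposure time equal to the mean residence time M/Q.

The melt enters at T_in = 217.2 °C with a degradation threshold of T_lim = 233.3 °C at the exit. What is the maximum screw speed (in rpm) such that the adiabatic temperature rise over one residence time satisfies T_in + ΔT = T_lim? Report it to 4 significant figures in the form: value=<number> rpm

Convert throughput: Q = 107.1 kg/h = 107.1/3600 = 0.02975 kg/s
t_res = M / Q_s = 2.01 ÷ 0.02975 = 67.563 s
Convert to metres: D = 0.0252 m, h = 0.00732 m
Allowable rise: ΔT_a = T_lim − T_in = 233.3 − 217.2 = 16.1 K
γ̇_max² = ΔT_a·ρ·cp / (η·t_res) = [16.1 × 1126 × 1520] / [543 × 67.563] = 751.102 s⁻²
γ̇_max = sqrt(751.102) = 27.4062 s⁻¹
Solve γ̇ = πDN/h for N: N_max = γ̇_max·h/(π·D) = 27.4062 × 0.00732 / (π × 0.0252) = 2.53402 rev/s = 152.041 rpm

value=152.0 rpm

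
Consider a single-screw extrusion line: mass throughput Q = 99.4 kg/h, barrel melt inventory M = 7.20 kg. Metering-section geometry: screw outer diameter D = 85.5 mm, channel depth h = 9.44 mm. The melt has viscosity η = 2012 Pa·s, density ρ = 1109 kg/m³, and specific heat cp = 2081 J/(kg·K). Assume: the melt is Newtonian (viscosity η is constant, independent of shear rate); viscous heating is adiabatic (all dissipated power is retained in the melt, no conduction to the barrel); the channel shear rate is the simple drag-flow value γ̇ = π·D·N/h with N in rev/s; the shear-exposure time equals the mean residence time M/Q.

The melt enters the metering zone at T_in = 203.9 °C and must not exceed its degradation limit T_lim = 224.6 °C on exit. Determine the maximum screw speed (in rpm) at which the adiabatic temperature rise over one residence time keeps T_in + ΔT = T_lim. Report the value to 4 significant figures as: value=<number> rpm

Throughput in SI: Q_s = 99.4 kg/h ÷ 3600 s/h = 0.0276111 kg/s
t_res = M / Q_s = 7.20 / 0.0276111 = 260.765 s
Geometry in SI: D = 85.5 mm → 0.0855 m, h = 9.44 mm → 0.00944 m
ΔT_a = T_lim − T_in = 224.6 °C − 203.9 °C = 20.7 K
γ̇_max² = ΔT_a·ρ·cp / (η·t_res) = [20.7 × 1109 × 2081] / [2012 × 260.765] = 91.0537 s⁻²
γ̇_max = √91.0537 = 9.5422 s⁻¹
N_max = γ̇_max·h / (π·D) = 9.5422 · 0.00944 / (π · 0.0855) = 0.335355 rev/s = 20.1213 rpm

value=20.12 rpm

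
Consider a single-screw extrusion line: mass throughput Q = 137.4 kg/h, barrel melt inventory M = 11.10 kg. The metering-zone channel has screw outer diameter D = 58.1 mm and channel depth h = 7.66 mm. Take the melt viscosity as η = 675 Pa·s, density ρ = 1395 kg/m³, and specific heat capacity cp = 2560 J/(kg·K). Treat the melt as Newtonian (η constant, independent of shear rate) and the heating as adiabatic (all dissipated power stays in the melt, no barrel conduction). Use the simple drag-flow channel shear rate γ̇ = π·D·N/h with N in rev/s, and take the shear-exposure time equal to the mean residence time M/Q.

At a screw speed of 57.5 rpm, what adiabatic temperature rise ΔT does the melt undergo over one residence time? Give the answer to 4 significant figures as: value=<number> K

Convert throughput: Q = 137.4 kg/h = 137.4/3600 = 0.0381667 kg/s
Mean residence time: t_res = M/Q_s = 11.10 kg / 0.0381667 kg/s = 290.83 s
Convert to SI: D = 0.0581 m, h = 0.00766 m, N = 57.5/60 = 0.958333 rev/s
γ̇ = π D N / h = (π)(0.0581)(0.958333) / 0.00766 = 22.8357 s⁻¹
ΔT = η·γ̇²·t_res / (ρ·cp) = 675 · (22.8357)² · 290.83 / (1395 · 2560) = 28.6653 K

value=28.67 K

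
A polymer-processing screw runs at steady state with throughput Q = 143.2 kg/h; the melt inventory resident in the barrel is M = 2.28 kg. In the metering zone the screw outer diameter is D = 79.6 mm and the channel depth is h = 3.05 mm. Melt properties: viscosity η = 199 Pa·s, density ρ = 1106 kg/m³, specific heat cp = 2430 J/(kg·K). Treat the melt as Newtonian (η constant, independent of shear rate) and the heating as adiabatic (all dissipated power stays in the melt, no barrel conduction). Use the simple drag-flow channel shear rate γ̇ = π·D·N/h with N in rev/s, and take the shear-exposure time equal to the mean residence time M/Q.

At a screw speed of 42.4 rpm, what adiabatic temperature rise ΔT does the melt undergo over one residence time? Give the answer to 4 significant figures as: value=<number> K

Q_s = Q / 3600 = 143.2 / 3600 = 0.0397778 kg/s
t_res = M / Q_s = 2.28 / 0.0397778 = 57.3184 s
Convert to SI: D = 0.0796 m, h = 0.00305 m, N = 42.4/60 = 0.706667 rev/s
γ̇ = π D N / h = (π)(0.0796)(0.706667) / 0.00305 = 57.9399 s⁻¹
ΔT = η·γ̇²·t_res/(ρ·cp) = [199 × 57.9399² × 57.3184] / [1106 × 2430] = 14.2476 K

value=14.25 K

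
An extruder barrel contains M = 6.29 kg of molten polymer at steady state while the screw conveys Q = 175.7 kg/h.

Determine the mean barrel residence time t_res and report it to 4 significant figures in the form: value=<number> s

Q_s = Q / 3600 = 175.7 / 3600 = 0.0488056 kg/s
t_res = M / Q_s = 6.29 / 0.0488056 = 128.879 s

value=128.9 s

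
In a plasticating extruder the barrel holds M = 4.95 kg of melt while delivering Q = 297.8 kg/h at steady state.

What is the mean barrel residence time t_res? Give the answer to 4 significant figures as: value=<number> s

value=59.84 s

Throughput in SI: Q_s = 297.8 kg/h ÷ 3600 s/h = 0.0827222 kg/s
t_res = M / Q_s = 4.95 / 0.0827222 = 59.8388 s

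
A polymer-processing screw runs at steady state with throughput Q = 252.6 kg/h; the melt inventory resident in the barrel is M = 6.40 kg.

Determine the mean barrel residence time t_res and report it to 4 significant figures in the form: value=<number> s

value=91.21 s

Throughput in SI: Q_s = 252.6 kg/h ÷ 3600 s/h = 0.0701667 kg/s
t_res = M / Q_s = 6.40 ÷ 0.0701667 = 91.2114 s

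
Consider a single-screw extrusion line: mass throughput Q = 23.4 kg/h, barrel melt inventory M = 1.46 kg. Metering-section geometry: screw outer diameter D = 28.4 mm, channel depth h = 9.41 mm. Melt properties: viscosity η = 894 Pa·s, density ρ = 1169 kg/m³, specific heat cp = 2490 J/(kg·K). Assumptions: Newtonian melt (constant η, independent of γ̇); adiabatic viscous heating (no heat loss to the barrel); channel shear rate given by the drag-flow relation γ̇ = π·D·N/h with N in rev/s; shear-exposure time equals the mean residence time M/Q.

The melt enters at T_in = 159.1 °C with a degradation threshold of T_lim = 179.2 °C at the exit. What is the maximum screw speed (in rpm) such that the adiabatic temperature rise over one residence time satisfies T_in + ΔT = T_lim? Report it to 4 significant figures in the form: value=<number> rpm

value=108.0 rpm

Convert throughput: Q = 23.4 kg/h = 23.4/3600 = 0.0065 kg/s
t_res = M / Q_s = 1.46 / 0.0065 = 224.615 s
D = 28.4 mm = 0.0284 m;  h = 9.41 mm = 0.00941 m
ΔT_a = T_lim − T_in = 179.2 °C − 159.1 °C = 20.1 K
γ̇_max² = ΔT_a·ρ·cp / (η·t_res) = [20.1 × 1169 × 2490] / [894 × 224.615] = 291.362 s⁻²
γ̇_max = √291.362 = 17.0693 s⁻¹
N_max = γ̇_max·h / (π·D) = 17.0693 · 0.00941 / (π · 0.0284) = 1.80027 rev/s = 108.016 rpm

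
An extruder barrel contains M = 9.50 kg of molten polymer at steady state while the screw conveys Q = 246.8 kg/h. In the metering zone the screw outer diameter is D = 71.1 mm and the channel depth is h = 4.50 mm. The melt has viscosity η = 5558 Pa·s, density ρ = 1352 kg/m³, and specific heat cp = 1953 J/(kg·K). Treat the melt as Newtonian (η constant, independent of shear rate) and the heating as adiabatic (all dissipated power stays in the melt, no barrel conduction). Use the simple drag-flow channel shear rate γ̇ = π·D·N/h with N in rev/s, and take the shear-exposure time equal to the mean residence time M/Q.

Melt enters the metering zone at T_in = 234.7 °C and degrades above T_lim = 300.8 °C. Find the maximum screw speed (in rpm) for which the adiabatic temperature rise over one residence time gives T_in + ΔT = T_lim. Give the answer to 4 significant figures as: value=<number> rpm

value=18.20 rpm

Convert throughput: Q = 246.8 kg/h = 246.8/3600 = 0.0685556 kg/s
t_res = M / Q_s = 9.50 / 0.0685556 = 138.574 s
Convert to metres: D = 0.0711 m, h = 0.0045 m
ΔT_a = T_lim − T_in = 300.8 °C − 234.7 °C = 66.1 K
γ̇_max² = ΔT_a·ρ·cp/(η·t_res) = 66.1·1352·1953/(5558·138.574) = 226.611 s⁻²
γ̇_max = sqrt(226.611) = 15.0536 s⁻¹
N_max = γ̇_max·h / (π·D) = 15.0536 · 0.0045 / (π · 0.0711) = 0.303273 rev/s = 18.1964 rpm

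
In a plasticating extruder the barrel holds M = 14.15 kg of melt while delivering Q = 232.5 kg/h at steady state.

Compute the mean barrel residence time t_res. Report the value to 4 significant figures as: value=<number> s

Q_s = Q / 3600 = 232.5 / 3600 = 0.0645833 kg/s
Mean residence time: t_res = M/Q_s = 14.15 kg / 0.0645833 kg/s = 219.097 s

value=219.1 s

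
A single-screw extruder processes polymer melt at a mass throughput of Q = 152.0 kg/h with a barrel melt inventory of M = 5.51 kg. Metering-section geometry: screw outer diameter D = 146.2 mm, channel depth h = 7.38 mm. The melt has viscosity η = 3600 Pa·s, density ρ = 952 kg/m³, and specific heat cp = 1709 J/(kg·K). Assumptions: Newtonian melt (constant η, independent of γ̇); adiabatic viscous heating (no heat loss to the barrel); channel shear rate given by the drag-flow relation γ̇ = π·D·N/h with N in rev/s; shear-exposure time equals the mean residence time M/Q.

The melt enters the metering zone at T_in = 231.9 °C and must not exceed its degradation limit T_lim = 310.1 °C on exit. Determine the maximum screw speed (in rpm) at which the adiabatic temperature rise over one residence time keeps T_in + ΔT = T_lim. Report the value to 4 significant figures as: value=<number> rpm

value=15.87 rpm

Convert throughput: Q = 152.0 kg/h = 152.0/3600 = 0.0422222 kg/s
Mean residence time: t_res = M/Q_s = 5.51 kg / 0.0422222 kg/s = 130.5 s
D = 146.2 mm = 0.1462 m;  h = 7.38 mm = 0.00738 m
ΔT_a = T_lim − T_in = 310.1 − 231.9 = 78.2 K
Invert ΔT = ηγ̇²t_res/(ρcp) for γ̇: γ̇_max² = ΔT_a ρ cp / (η t_res) = 78.2·952·1709 / (3600·130.5) = 270.815 s⁻²
Take the square root: γ̇_max = √(270.815) = 16.4565 s⁻¹
Solve γ̇ = πDN/h for N: N_max = γ̇_max·h/(π·D) = 16.4565 × 0.00738 / (π × 0.1462) = 0.264421 rev/s = 15.8652 rpm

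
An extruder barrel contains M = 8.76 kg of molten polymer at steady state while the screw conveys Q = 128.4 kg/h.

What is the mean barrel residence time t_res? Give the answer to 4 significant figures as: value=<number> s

value=245.6 s

Throughput in SI: Q_s = 128.4 kg/h ÷ 3600 s/h = 0.0356667 kg/s
t_res = M / Q_s = 8.76 ÷ 0.0356667 = 245.607 s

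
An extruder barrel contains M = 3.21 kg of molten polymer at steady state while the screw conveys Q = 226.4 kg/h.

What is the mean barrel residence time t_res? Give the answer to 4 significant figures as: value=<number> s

value=51.04 s

Q_s = Q / 3600 = 226.4 / 3600 = 0.0628889 kg/s
t_res = M / Q_s = 3.21 / 0.0628889 = 51.0424 s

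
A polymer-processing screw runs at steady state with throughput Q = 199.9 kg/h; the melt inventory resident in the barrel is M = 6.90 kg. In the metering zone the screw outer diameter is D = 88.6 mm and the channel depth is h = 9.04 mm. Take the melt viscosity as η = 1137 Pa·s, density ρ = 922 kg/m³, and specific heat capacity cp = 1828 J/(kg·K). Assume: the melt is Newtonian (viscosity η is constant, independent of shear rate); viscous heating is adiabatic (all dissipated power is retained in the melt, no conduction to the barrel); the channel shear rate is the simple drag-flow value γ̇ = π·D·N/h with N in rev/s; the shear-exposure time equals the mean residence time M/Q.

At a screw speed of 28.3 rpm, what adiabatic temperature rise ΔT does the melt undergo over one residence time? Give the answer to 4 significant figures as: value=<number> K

Convert throughput: Q = 199.9 kg/h = 199.9/3600 = 0.0555278 kg/s
t_res = M / Q_s = 6.90 / 0.0555278 = 124.262 s
D = 88.6 mm = 0.0886 m;  h = 9.04 mm = 0.00904 m;  N = 28.3 rpm / 60 = 0.471667 rev/s
Shear rate: γ̇ = πDN/h = π·0.0886·0.471667/0.00904 = 14.5228 s⁻¹
ΔT = η·γ̇²·t_res/(ρ·cp) = [1137 × 14.5228² × 124.262] / [922 × 1828] = 17.6804 K

value=17.68 K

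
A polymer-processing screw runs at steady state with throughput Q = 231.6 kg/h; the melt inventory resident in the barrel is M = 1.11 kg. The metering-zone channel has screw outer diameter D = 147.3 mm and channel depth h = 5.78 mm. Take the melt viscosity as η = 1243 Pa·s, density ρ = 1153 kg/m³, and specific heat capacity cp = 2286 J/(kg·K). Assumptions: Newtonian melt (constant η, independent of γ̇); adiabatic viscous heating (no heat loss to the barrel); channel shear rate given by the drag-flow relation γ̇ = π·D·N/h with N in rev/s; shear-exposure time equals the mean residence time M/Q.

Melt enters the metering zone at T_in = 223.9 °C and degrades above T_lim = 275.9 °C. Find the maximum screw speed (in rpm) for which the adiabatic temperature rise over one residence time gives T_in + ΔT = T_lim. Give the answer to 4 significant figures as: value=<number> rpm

Convert throughput: Q = 231.6 kg/h = 231.6/3600 = 0.0643333 kg/s
t_res = M / Q_s = 1.11 / 0.0643333 = 17.2539 s
Convert to metres: D = 0.1473 m, h = 0.00578 m
Allowable rise: ΔT_a = T_lim − T_in = 275.9 − 223.9 = 52 K
γ̇_max² = ΔT_a·ρ·cp / (η·t_res) = [52 × 1153 × 2286] / [1243 × 17.2539] = 6390.74 s⁻²
γ̇_max = √6390.74 = 79.9421 s⁻¹
N_max = γ̇_max h / (πD) = 79.9421·0.00578/(π·0.1473) = 0.998506 rev/s → ×60 = 59.9104 rpm

value=59.91 rpm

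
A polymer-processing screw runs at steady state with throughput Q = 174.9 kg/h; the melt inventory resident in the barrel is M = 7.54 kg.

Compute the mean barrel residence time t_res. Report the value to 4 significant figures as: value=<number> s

Convert throughput: Q = 174.9 kg/h = 174.9/3600 = 0.0485833 kg/s
t_res = M / Q_s = 7.54 / 0.0485833 = 155.197 s

value=155.2 s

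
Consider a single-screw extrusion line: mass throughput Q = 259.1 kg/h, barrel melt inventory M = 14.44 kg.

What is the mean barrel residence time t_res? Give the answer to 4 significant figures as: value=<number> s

Throughput in SI: Q_s = 259.1 kg/h ÷ 3600 s/h = 0.0719722 kg/s
t_res = M / Q_s = 14.44 ÷ 0.0719722 = 200.633 s

value=200.6 s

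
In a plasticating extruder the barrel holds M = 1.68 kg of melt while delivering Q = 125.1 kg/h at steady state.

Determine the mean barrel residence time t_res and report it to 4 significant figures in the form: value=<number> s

Q_s = Q / 3600 = 125.1 / 3600 = 0.03475 kg/s
Mean residence time: t_res = M/Q_s = 1.68 kg / 0.03475 kg/s = 48.3453 s

value=48.35 s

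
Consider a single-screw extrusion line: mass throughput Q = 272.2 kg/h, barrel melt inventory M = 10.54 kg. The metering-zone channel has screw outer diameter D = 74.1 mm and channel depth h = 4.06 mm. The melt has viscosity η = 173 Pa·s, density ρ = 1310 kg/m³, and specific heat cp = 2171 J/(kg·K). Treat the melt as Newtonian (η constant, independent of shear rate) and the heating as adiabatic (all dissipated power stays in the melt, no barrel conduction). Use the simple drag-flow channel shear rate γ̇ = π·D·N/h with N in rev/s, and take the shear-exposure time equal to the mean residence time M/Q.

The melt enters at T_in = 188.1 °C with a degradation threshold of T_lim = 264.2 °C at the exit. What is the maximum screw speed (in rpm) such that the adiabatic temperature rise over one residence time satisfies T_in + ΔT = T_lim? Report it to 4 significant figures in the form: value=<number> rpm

Throughput in SI: Q_s = 272.2 kg/h ÷ 3600 s/h = 0.0756111 kg/s
t_res = M / Q_s = 10.54 ÷ 0.0756111 = 139.398 s
Convert to metres: D = 0.0741 m, h = 0.00406 m
ΔT_a = T_lim − T_in = 264.2 °C − 188.1 °C = 76.1 K
γ̇_max² = ΔT_a·ρ·cp / (η·t_res) = [76.1 × 1310 × 2171] / [173 × 139.398] = 8974.59 s⁻²
γ̇_max = √8974.59 = 94.7343 s⁻¹
N_max = γ̇_max h / (πD) = 94.7343·0.00406/(π·0.0741) = 1.65221 rev/s → ×60 = 99.1326 rpm

value=99.13 rpm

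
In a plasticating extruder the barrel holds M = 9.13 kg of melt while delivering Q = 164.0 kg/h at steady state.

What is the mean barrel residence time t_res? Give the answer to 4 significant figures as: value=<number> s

Convert throughput: Q = 164.0 kg/h = 164.0/3600 = 0.0455556 kg/s
t_res = M / Q_s = 9.13 ÷ 0.0455556 = 200.415 s

value=200.4 s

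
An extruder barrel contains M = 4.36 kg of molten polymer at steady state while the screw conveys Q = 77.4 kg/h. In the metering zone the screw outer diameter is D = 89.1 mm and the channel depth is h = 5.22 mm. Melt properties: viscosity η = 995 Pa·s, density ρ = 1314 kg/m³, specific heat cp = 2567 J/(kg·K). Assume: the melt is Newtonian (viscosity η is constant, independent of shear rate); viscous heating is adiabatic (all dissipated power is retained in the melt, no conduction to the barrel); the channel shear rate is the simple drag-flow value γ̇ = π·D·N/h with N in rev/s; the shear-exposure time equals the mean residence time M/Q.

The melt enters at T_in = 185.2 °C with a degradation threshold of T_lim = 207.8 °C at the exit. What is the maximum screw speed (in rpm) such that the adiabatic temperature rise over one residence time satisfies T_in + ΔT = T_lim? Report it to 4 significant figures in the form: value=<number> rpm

Q_s = Q / 3600 = 77.4 / 3600 = 0.0215 kg/s
Mean residence time: t_res = M/Q_s = 4.36 kg / 0.0215 kg/s = 202.791 s
Convert to metres: D = 0.0891 m, h = 0.00522 m
ΔT_a = T_lim − T_in = 207.8 − 185.2 = 22.6 K
γ̇_max² = ΔT_a·ρ·cp / (η·t_res) = [22.6 × 1314 × 2567] / [995 × 202.791] = 377.797 s⁻²
γ̇_max = sqrt(377.797) = 19.437 s⁻¹
N_max = γ̇_max·h / (π·D) = 19.437 · 0.00522 / (π · 0.0891) = 0.36247 rev/s = 21.7482 rpm

value=21.75 rpm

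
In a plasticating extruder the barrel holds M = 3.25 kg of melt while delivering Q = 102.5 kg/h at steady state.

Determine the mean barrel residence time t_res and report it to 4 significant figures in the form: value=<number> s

Throughput in SI: Q_s = 102.5 kg/h ÷ 3600 s/h = 0.0284722 kg/s
Mean residence time: t_res = M/Q_s = 3.25 kg / 0.0284722 kg/s = 114.146 s

value=114.1 s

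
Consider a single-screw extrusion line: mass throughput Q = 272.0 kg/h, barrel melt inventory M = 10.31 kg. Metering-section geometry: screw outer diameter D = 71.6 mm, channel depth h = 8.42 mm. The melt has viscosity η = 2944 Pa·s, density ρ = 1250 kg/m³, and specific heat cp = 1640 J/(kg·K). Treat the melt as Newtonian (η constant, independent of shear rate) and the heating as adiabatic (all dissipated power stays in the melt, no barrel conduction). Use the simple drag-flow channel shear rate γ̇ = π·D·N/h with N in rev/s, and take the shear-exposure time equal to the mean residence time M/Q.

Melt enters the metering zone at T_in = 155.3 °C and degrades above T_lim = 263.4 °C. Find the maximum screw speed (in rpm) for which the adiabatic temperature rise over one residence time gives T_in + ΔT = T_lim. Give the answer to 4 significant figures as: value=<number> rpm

Throughput in SI: Q_s = 272.0 kg/h ÷ 3600 s/h = 0.0755556 kg/s
t_res = M / Q_s = 10.31 / 0.0755556 = 136.456 s
Convert to metres: D = 0.0716 m, h = 0.00842 m
Allowable rise: ΔT_a = T_lim − T_in = 263.4 − 155.3 = 108.1 K
γ̇_max² = ΔT_a·ρ·cp/(η·t_res) = 108.1·1250·1640/(2944·136.456) = 551.632 s⁻²
γ̇_max = sqrt(551.632) = 23.4868 s⁻¹
Solve γ̇ = πDN/h for N: N_max = γ̇_max·h/(π·D) = 23.4868 × 0.00842 / (π × 0.0716) = 0.879172 rev/s = 52.7503 rpm

value=52.75 rpm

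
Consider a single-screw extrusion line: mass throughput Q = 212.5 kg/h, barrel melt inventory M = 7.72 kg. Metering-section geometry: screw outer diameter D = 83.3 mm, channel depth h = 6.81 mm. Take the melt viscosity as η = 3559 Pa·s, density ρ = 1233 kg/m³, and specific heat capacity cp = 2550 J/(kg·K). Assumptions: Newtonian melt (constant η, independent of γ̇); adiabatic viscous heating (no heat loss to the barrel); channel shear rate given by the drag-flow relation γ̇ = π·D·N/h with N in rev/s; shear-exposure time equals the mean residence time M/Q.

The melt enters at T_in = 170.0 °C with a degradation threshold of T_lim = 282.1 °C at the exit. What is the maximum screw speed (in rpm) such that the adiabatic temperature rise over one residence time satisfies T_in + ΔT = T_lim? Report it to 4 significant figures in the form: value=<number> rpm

Throughput in SI: Q_s = 212.5 kg/h ÷ 3600 s/h = 0.0590278 kg/s
t_res = M / Q_s = 7.72 ÷ 0.0590278 = 130.786 s
Geometry in SI: D = 83.3 mm → 0.0833 m, h = 6.81 mm → 0.00681 m
Allowable rise: ΔT_a = T_lim − T_in = 282.1 − 170.0 = 112.1 K
γ̇_max² = ΔT_a·ρ·cp / (η·t_res) = [112.1 × 1233 × 2550] / [3559 × 130.786] = 757.216 s⁻²
γ̇_max = √757.216 = 27.5176 s⁻¹
Solve γ̇ = πDN/h for N: N_max = γ̇_max·h/(π·D) = 27.5176 × 0.00681 / (π × 0.0833) = 0.716081 rev/s = 42.9649 rpm

value=42.96 rpm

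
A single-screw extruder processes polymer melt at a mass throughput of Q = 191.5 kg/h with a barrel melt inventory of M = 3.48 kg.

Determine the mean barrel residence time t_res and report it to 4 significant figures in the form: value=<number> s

Q_s = Q / 3600 = 191.5 / 3600 = 0.0531944 kg/s
t_res = M / Q_s = 3.48 / 0.0531944 = 65.4204 s

value=65.42 s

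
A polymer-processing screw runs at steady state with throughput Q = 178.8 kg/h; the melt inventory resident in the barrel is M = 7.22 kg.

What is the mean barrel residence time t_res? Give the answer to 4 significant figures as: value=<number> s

value=145.4 s

Q_s = Q / 3600 = 178.8 / 3600 = 0.0496667 kg/s
t_res = M / Q_s = 7.22 / 0.0496667 = 145.369 s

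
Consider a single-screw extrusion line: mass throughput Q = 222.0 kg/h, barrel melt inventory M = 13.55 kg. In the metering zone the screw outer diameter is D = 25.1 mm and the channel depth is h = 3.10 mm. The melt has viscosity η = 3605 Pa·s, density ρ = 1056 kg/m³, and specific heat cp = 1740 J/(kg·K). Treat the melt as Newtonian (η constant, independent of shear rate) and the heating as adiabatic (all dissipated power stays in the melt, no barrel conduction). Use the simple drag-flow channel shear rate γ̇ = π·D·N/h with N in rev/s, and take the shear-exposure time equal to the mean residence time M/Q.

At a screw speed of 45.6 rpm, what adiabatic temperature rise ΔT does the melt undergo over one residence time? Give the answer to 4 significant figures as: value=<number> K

value=161.1 K

Convert throughput: Q = 222.0 kg/h = 222.0/3600 = 0.0616667 kg/s
t_res = M / Q_s = 13.55 / 0.0616667 = 219.73 s
D = 25.1 mm = 0.0251 m;  h = 3.10 mm = 0.0031 m;  N = 45.6 rpm / 60 = 0.76 rev/s
γ̇ = π·D·N / h = π · 0.0251 · 0.76 / 0.0031 = 19.3319 s⁻¹
ΔT = η·γ̇²·t_res / (ρ·cp) = 3605 · (19.3319)² · 219.73 / (1056 · 1740) = 161.113 K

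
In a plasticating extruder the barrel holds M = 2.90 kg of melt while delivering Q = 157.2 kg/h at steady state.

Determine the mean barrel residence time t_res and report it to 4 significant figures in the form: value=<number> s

value=66.41 s

Convert throughput: Q = 157.2 kg/h = 157.2/3600 = 0.0436667 kg/s
t_res = M / Q_s = 2.90 ÷ 0.0436667 = 66.4122 s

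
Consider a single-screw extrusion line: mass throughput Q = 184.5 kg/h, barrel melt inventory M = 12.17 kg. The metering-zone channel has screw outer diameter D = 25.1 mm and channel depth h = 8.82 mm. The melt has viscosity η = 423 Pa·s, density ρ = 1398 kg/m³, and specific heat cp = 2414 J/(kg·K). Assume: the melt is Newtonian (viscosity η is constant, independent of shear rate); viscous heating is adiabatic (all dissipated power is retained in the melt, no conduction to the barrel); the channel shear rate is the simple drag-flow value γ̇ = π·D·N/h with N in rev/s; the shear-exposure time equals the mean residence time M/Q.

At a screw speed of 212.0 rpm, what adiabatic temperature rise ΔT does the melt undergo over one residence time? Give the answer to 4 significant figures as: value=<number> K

value=29.70 K

Throughput in SI: Q_s = 184.5 kg/h ÷ 3600 s/h = 0.05125 kg/s
Mean residence time: t_res = M/Q_s = 12.17 kg / 0.05125 kg/s = 237.463 s
Convert to SI: D = 0.0251 m, h = 0.00882 m, N = 212.0/60 = 3.53333 rev/s
Shear rate: γ̇ = πDN/h = π·0.0251·3.53333/0.00882 = 31.5893 s⁻¹
ΔT = η·γ̇²·t_res / (ρ·cp) = 423 · (31.5893)² · 237.463 / (1398 · 2414) = 29.7011 K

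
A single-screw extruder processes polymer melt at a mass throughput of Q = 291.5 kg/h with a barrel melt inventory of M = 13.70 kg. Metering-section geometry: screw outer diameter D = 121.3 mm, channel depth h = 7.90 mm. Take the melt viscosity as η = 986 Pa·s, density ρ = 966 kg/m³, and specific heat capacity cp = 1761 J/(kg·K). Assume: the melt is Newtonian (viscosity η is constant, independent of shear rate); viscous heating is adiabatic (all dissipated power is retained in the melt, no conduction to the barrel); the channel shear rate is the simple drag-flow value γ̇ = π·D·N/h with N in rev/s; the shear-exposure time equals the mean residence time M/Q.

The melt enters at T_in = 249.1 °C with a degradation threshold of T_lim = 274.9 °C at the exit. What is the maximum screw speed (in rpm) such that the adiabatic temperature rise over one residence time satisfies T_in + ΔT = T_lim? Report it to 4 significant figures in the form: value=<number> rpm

Convert throughput: Q = 291.5 kg/h = 291.5/3600 = 0.0809722 kg/s
t_res = M / Q_s = 13.70 ÷ 0.0809722 = 169.194 s
Convert to metres: D = 0.1213 m, h = 0.0079 m
ΔT_a = T_lim − T_in = 274.9 − 249.1 = 25.8 K
Invert ΔT = ηγ̇²t_res/(ρcp) for γ̇: γ̇_max² = ΔT_a ρ cp / (η t_res) = 25.8·966·1761 / (986·169.194) = 263.084 s⁻²
γ̇_max = sqrt(263.084) = 16.2199 s⁻¹
N_max = γ̇_max·h / (π·D) = 16.2199 · 0.0079 / (π · 0.1213) = 0.336251 rev/s = 20.1751 rpm

value=20.18 rpm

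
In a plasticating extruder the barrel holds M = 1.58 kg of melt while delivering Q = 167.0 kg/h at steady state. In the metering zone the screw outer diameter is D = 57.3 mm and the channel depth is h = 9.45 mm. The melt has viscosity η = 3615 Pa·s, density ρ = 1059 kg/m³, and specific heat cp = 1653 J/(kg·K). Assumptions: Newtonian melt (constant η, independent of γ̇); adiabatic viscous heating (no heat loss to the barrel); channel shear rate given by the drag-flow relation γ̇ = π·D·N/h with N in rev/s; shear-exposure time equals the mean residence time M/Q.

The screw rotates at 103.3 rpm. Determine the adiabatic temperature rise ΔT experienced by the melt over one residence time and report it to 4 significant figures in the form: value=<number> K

value=75.65 K

Throughput in SI: Q_s = 167.0 kg/h ÷ 3600 s/h = 0.0463889 kg/s
Mean residence time: t_res = M/Q_s = 1.58 kg / 0.0463889 kg/s = 34.0599 s
Geometry in metres: D = 57.3 mm → 0.0573 m, h = 9.45 mm → 0.00945 m; screw speed N = 103.3 rpm = 1.72167 rev/s
γ̇ = π D N / h = (π)(0.0573)(1.72167) / 0.00945 = 32.7961 s⁻¹
ΔT = η·γ̇²·t_res/(ρ·cp) = [3615 × 32.7961² × 34.0599] / [1059 × 1653] = 75.653 K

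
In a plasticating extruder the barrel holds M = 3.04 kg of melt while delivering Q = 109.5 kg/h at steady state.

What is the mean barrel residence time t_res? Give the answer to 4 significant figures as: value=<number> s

value=99.95 s

Convert throughput: Q = 109.5 kg/h = 109.5/3600 = 0.0304167 kg/s
t_res = M / Q_s = 3.04 / 0.0304167 = 99.9452 s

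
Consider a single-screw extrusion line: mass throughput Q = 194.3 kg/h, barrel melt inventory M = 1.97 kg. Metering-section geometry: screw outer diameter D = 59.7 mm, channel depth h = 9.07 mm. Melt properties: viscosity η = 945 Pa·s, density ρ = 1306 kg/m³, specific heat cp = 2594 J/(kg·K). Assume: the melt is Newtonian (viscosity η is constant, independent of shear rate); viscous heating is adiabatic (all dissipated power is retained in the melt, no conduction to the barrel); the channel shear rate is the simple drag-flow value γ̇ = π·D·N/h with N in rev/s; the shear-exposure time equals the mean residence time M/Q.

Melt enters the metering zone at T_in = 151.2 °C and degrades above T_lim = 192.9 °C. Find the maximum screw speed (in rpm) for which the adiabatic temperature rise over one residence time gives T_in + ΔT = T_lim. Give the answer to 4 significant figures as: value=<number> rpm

Convert throughput: Q = 194.3 kg/h = 194.3/3600 = 0.0539722 kg/s
t_res = M / Q_s = 1.97 / 0.0539722 = 36.5003 s
Convert to metres: D = 0.0597 m, h = 0.00907 m
ΔT_a = T_lim − T_in = 192.9 °C − 151.2 °C = 41.7 K
Invert ΔT = ηγ̇²t_res/(ρcp) for γ̇: γ̇_max² = ΔT_a ρ cp / (η t_res) = 41.7·1306·2594 / (945·36.5003) = 4095.64 s⁻²
Take the square root: γ̇_max = √(4095.64) = 63.9972 s⁻¹
N_max = γ̇_max h / (πD) = 63.9972·0.00907/(π·0.0597) = 3.09488 rev/s → ×60 = 185.693 rpm

value=185.7 rpm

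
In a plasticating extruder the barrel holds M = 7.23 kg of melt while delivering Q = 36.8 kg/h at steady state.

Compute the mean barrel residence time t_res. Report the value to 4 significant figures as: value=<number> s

Throughput in SI: Q_s = 36.8 kg/h ÷ 3600 s/h = 0.0102222 kg/s
Mean residence time: t_res = M/Q_s = 7.23 kg / 0.0102222 kg/s = 707.283 s

value=707.3 s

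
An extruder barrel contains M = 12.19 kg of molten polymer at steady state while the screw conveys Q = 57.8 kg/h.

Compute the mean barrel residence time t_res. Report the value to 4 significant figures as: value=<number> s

value=759.2 s

Throughput in SI: Q_s = 57.8 kg/h ÷ 3600 s/h = 0.0160556 kg/s
t_res = M / Q_s = 12.19 / 0.0160556 = 759.239 s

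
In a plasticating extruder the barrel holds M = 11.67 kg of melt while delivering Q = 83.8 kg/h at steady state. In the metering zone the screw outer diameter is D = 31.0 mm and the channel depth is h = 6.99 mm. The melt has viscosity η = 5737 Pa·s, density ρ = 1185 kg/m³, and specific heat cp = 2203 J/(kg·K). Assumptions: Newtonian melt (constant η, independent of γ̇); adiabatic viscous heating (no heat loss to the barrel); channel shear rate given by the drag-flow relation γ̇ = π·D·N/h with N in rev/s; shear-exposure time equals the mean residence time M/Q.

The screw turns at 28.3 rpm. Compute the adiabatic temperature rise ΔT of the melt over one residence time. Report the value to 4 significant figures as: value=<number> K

Convert throughput: Q = 83.8 kg/h = 83.8/3600 = 0.0232778 kg/s
t_res = M / Q_s = 11.67 / 0.0232778 = 501.337 s
D = 31.0 mm = 0.031 m;  h = 6.99 mm = 0.00699 m;  N = 28.3 rpm / 60 = 0.471667 rev/s
γ̇ = π·D·N / h = π · 0.031 · 0.471667 / 0.00699 = 6.57158 s⁻¹
Adiabatic rise: ΔT = η γ̇² t_res / (ρ cp) = 5737·(6.57158)²·501.337 / (1185·2203) = 47.5796 K

value=47.58 K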